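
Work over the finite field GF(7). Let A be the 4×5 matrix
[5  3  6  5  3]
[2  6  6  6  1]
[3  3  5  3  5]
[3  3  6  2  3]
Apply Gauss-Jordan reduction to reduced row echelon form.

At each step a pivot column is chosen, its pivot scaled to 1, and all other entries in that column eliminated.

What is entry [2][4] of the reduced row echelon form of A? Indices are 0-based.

M[2][4] = 0

pivot(0,0)=5: scale R0 → (1, 2, 4, 1, 2)
  clear (1,0): R1 −= (2)R0 → (0, 2, 5, 4, 4)
  clear (2,0): R2 −= (3)R0 → (0, 4, 0, 0, 6)
  clear (3,0): R3 −= (3)R0 → (0, 4, 1, 6, 4)
pivot(1,1)=2: scale R1 → (0, 1, 6, 2, 2)
  clear (0,1): R0 −= (2)R1 → (1, 0, 6, 4, 5)
  clear (2,1): R2 −= (4)R1 → (0, 0, 4, 6, 5)
  clear (3,1): R3 −= (4)R1 → (0, 0, 5, 5, 3)
pivot(2,2)=4: scale R2 → (0, 0, 1, 5, 3)
  clear (0,2): R0 −= (6)R2 → (1, 0, 0, 2, 1)
  clear (1,2): R1 −= (6)R2 → (0, 1, 0, 0, 5)
  clear (3,2): R3 −= (5)R2 → (0, 0, 0, 1, 2)
pivot(3,3)=1: scale R3 → (0, 0, 0, 1, 2)
  clear (0,3): R0 −= (2)R3 → (1, 0, 0, 0, 4)
  clear (2,3): R2 −= (5)R3 → (0, 0, 1, 0, 0)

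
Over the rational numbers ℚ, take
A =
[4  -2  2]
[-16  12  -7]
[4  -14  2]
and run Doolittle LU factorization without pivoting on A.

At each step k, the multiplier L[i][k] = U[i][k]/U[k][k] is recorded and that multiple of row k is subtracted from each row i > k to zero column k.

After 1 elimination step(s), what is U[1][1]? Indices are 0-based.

U[1][1] = 4

k=0: U[0][0]=4
  eliminate (1,0): mult=-4, new row 1: (0, 4, 1); set L[1][0]=-4
  eliminate (2,0): mult=1, new row 2: (0, -12, 0); set L[2][0]=1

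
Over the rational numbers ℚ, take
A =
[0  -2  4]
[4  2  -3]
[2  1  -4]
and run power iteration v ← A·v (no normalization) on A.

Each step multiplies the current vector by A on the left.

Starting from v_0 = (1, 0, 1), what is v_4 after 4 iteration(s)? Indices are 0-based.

v_0 = (1, 0, 1).
v_1 = A·v_0 = (4, 1, -2).
v_2 = A·v_1 = (-10, 24, 17).
v_3 = A·v_2 = (20, -43, -64).
v_4 = A·v_3 = (-170, 186, 253).

v_4 = (-170, 186, 253)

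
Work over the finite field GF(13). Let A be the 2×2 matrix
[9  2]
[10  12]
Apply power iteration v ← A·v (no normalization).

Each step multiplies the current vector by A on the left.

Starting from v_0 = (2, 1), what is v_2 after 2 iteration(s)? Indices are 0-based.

v_0 = (2, 1).
v_1 = A·v_0 = (7, 6).
v_2 = A·v_1 = (10, 12).

v_2 = (10, 12)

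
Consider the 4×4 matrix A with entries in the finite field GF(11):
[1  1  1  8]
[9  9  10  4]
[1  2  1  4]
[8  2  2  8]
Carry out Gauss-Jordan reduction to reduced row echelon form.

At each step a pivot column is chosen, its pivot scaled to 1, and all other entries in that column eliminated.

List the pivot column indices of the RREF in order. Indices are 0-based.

pivot columns: 0, 1, 2, 3

pivot(0,0)=1: scale R0 → (1, 1, 1, 8)
  clear (1,0): R1 −= (9)R0 → (0, 0, 1, 9)
  clear (2,0): R2 −= (1)R0 → (0, 1, 0, 7)
  clear (3,0): R3 −= (8)R0 → (0, 5, 5, 10)
pivot(1,1): swap R1↔R2
pivot(1,1)=1: scale R1 → (0, 1, 0, 7)
  clear (0,1): R0 −= (1)R1 → (1, 0, 1, 1)
  clear (3,1): R3 −= (5)R1 → (0, 0, 5, 8)
pivot(2,2)=1: scale R2 → (0, 0, 1, 9)
  clear (0,2): R0 −= (1)R2 → (1, 0, 0, 3)
  clear (3,2): R3 −= (5)R2 → (0, 0, 0, 7)
pivot(3,3)=7: scale R3 → (0, 0, 0, 1)
  clear (0,3): R0 −= (3)R3 → (1, 0, 0, 0)
  clear (1,3): R1 −= (7)R3 → (0, 1, 0, 0)
  clear (2,3): R2 −= (9)R3 → (0, 0, 1, 0)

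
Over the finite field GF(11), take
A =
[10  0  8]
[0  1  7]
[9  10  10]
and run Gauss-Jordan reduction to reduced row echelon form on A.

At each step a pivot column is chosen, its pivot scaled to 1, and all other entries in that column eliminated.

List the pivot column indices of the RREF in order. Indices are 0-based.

pivot columns: 0, 1, 2

[1] R0 /= 10  ⇒  (1, 0, 3)
     R2 -= 9·R0  ⇒  (0, 10, 5)
[2] R1 /= 1  ⇒  (0, 1, 7)
     R2 -= 10·R1  ⇒  (0, 0, 1)
[3] R2 /= 1  ⇒  (0, 0, 1)
     R0 -= 3·R2  ⇒  (1, 0, 0)
     R1 -= 7·R2  ⇒  (0, 1, 0)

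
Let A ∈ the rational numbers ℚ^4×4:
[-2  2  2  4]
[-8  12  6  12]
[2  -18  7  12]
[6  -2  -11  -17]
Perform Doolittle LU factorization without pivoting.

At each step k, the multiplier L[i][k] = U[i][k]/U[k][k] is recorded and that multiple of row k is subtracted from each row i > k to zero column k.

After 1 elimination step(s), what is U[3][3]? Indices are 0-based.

U[3][3] = -5

k=0: U[0][0]=-2
  eliminate (1,0): mult=4, new row 1: (0, 4, -2, -4); set L[1][0]=4
  eliminate (2,0): mult=-1, new row 2: (0, -16, 9, 16); set L[2][0]=-1
  eliminate (3,0): mult=-3, new row 3: (0, 4, -5, -5); set L[3][0]=-3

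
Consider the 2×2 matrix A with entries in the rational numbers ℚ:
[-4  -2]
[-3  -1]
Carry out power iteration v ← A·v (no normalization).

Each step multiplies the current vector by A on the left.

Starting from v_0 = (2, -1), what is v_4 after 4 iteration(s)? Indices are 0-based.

v_0 = (2, -1).
v_1 = A·v_0 = (-6, -5).
v_2 = A·v_1 = (34, 23).
v_3 = A·v_2 = (-182, -125).
v_4 = A·v_3 = (978, 671).

v_4 = (978, 671)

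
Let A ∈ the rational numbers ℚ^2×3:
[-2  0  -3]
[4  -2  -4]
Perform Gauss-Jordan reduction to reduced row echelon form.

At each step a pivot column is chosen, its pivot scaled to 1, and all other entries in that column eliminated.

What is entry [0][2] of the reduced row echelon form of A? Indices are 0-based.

M[0][2] = 3/2

step 1: normalize row 0 (÷-2) = (1, 0, 3/2)
  row 1: subtract 4×row0 = (0, -2, -10)
step 2: normalize row 1 (÷-2) = (0, 1, 5)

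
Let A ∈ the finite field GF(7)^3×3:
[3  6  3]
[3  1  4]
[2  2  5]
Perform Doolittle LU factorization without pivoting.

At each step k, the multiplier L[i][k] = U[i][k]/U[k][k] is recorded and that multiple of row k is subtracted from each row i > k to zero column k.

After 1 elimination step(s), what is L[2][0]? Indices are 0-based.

[col 0] pivot 3
  R1 -= 1*R0 → (0, 2, 1)  (L[1][0] := 1)
  R2 -= 3*R0 → (0, 5, 3)  (L[2][0] := 3)

L[2][0] = 3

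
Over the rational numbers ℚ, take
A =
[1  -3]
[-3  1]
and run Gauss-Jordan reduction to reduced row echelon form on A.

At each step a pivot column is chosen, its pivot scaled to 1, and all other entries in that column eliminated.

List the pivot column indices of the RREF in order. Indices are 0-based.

pivot columns: 0, 1

pivot(0,0)=1: scale R0 → (1, -3)
  clear (1,0): R1 −= (-3)R0 → (0, -8)
pivot(1,1)=-8: scale R1 → (0, 1)
  clear (0,1): R0 −= (-3)R1 → (1, 0)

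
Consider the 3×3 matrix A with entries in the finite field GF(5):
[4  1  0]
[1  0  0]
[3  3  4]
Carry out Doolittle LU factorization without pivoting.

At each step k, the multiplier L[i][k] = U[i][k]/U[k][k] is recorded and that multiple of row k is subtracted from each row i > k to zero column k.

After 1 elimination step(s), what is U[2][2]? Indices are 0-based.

k=0: U[0][0]=4
  eliminate (1,0): mult=4, new row 1: (0, 1, 0); set L[1][0]=4
  eliminate (2,0): mult=2, new row 2: (0, 1, 4); set L[2][0]=2

U[2][2] = 4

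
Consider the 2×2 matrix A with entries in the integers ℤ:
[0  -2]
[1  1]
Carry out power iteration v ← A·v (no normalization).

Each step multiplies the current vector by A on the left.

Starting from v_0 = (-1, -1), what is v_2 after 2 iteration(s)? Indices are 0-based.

v_0 = (-1, -1).
v_1 = A·v_0 = (2, -2).
v_2 = A·v_1 = (4, 0).

v_2 = (4, 0)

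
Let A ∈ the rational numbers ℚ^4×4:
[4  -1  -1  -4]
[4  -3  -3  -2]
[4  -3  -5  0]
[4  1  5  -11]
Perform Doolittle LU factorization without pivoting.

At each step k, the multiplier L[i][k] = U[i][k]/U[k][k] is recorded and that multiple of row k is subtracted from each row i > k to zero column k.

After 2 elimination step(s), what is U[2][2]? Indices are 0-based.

[col 0] pivot 4
  R1 -= 1*R0 → (0, -2, -2, 2)  (L[1][0] := 1)
  R2 -= 1*R0 → (0, -2, -4, 4)  (L[2][0] := 1)
  R3 -= 1*R0 → (0, 2, 6, -7)  (L[3][0] := 1)
[col 1] pivot -2
  R2 -= 1*R1 → (0, 0, -2, 2)  (L[2][1] := 1)
  R3 -= -1*R1 → (0, 0, 4, -5)  (L[3][1] := -1)

U[2][2] = -2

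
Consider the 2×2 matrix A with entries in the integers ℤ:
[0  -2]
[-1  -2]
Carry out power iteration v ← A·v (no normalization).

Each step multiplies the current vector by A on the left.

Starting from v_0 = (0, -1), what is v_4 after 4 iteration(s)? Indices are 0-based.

v_4 = (-32, -44)

v_0 = (0, -1).
v_1 = A·v_0 = (2, 2).
v_2 = A·v_1 = (-4, -6).
v_3 = A·v_2 = (12, 16).
v_4 = A·v_3 = (-32, -44).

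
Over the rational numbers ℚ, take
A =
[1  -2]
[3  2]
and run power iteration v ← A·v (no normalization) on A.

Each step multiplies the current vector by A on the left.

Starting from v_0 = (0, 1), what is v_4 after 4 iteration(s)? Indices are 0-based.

v_0 = (0, 1).
v_1 = A·v_0 = (-2, 2).
v_2 = A·v_1 = (-6, -2).
v_3 = A·v_2 = (-2, -22).
v_4 = A·v_3 = (42, -50).

v_4 = (42, -50)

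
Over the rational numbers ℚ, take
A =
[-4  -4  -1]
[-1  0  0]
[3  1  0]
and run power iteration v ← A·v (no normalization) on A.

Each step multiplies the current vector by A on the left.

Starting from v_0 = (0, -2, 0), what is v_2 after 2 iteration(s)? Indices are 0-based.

v_0 = (0, -2, 0).
v_1 = A·v_0 = (8, 0, -2).
v_2 = A·v_1 = (-30, -8, 24).

v_2 = (-30, -8, 24)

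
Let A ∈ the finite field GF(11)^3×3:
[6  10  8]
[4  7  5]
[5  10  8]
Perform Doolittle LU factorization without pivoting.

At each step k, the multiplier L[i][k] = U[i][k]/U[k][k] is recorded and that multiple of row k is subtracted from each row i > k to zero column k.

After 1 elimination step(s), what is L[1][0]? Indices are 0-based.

L[1][0] = 8

Step 1: pivot at (0,0) is 6.
  row1 ← row1 − (8)·row0  ⇒  L[1][0]=8, U row1=(0, 4, 7)
  row2 ← row2 − (10)·row0  ⇒  L[2][0]=10, U row2=(0, 9, 5)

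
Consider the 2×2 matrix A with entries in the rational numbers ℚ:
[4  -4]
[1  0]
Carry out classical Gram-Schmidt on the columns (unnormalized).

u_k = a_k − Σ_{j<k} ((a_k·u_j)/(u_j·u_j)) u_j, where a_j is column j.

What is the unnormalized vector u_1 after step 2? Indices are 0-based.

u_1 = (-4/17, 16/17)

Step 1: u_0 = a_0 = (4, 1).
Step 2: u_1 = a_1 − (-16/17)·u_0 = (-4/17, 16/17).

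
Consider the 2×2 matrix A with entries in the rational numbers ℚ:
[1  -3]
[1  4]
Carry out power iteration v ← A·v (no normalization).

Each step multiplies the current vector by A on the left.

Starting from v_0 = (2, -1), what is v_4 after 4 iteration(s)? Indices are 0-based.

v_4 = (23, 16)

v_0 = (2, -1).
v_1 = A·v_0 = (5, -2).
v_2 = A·v_1 = (11, -3).
v_3 = A·v_2 = (20, -1).
v_4 = A·v_3 = (23, 16).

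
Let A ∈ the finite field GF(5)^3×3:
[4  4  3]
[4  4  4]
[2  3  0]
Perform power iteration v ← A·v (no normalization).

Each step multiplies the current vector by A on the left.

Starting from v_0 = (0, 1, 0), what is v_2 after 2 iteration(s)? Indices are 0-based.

v_0 = (0, 1, 0).
v_1 = A·v_0 = (4, 4, 3).
v_2 = A·v_1 = (1, 4, 0).

v_2 = (1, 4, 0)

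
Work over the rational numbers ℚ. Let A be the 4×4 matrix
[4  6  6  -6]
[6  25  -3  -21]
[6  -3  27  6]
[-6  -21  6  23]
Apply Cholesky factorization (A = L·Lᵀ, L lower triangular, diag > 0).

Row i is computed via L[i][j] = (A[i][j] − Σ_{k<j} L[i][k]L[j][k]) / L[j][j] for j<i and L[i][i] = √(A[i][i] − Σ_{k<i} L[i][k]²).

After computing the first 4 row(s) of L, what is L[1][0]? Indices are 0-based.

L[1][0] = 3

Step 1: L[0][0] = √(4) = 2.
  L[1][0] = (6) / L[0][0] = 3.
Step 2: L[1][1] = √(16) = 4.
  L[2][0] = (6) / L[0][0] = 3.
  L[2][1] = (-12) / L[1][1] = -3.
Step 3: L[2][2] = √(9) = 3.
  L[3][0] = (-6) / L[0][0] = -3.
  L[3][1] = (-12) / L[1][1] = -3.
  L[3][2] = (6) / L[2][2] = 2.
Step 4: L[3][3] = √(1) = 1.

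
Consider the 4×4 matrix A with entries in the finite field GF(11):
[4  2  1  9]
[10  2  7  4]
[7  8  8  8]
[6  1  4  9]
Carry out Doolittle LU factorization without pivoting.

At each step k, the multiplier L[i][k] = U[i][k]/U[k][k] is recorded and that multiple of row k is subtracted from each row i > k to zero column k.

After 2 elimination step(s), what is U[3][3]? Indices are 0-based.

U[3][3] = 6

k=0: U[0][0]=4
  eliminate (1,0): mult=8, new row 1: (0, 8, 10, 9); set L[1][0]=8
  eliminate (2,0): mult=10, new row 2: (0, 10, 9, 6); set L[2][0]=10
  eliminate (3,0): mult=7, new row 3: (0, 9, 8, 1); set L[3][0]=7
k=1: U[1][1]=8
  eliminate (2,1): mult=4, new row 2: (0, 0, 2, 3); set L[2][1]=4
  eliminate (3,1): mult=8, new row 3: (0, 0, 5, 6); set L[3][1]=8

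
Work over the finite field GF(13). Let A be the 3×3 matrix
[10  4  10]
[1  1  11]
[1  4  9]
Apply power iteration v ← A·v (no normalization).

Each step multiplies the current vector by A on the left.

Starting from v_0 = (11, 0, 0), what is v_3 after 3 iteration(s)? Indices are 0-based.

v_3 = (9, 2, 1)

v_0 = (11, 0, 0).
v_1 = A·v_0 = (6, 11, 11).
v_2 = A·v_1 = (6, 8, 6).
v_3 = A·v_2 = (9, 2, 1).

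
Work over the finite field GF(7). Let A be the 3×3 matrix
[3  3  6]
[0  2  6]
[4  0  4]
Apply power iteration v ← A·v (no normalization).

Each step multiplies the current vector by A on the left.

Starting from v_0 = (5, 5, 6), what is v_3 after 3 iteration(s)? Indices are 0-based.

v_3 = (6, 6, 2)

v_0 = (5, 5, 6).
v_1 = A·v_0 = (3, 4, 2).
v_2 = A·v_1 = (5, 6, 6).
v_3 = A·v_2 = (6, 6, 2).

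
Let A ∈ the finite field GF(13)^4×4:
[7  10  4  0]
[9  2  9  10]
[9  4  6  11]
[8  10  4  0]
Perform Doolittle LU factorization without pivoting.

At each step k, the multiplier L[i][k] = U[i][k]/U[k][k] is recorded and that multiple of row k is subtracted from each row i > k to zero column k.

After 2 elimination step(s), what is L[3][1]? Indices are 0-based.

[col 0] pivot 7
  R1 -= 5*R0 → (0, 4, 2, 10)  (L[1][0] := 5)
  R2 -= 5*R0 → (0, 6, 12, 11)  (L[2][0] := 5)
  R3 -= 3*R0 → (0, 6, 5, 0)  (L[3][0] := 3)
[col 1] pivot 4
  R2 -= 8*R1 → (0, 0, 9, 9)  (L[2][1] := 8)
  R3 -= 8*R1 → (0, 0, 2, 11)  (L[3][1] := 8)

L[3][1] = 8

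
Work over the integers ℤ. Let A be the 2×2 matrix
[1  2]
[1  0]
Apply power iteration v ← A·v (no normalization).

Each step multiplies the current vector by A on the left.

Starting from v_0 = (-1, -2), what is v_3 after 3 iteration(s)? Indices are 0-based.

v_0 = (-1, -2).
v_1 = A·v_0 = (-5, -1).
v_2 = A·v_1 = (-7, -5).
v_3 = A·v_2 = (-17, -7).

v_3 = (-17, -7)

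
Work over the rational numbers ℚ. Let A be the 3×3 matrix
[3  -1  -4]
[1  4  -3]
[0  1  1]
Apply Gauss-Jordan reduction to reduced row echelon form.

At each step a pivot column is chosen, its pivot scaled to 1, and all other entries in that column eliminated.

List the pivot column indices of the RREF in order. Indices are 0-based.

pivot columns: 0, 1, 2

[1] R0 /= 3  ⇒  (1, -1/3, -4/3)
     R1 -= 1·R0  ⇒  (0, 13/3, -5/3)
[2] R1 /= 13/3  ⇒  (0, 1, -5/13)
     R0 -= -1/3·R1  ⇒  (1, 0, -19/13)
     R2 -= 1·R1  ⇒  (0, 0, 18/13)
[3] R2 /= 18/13  ⇒  (0, 0, 1)
     R0 -= -19/13·R2  ⇒  (1, 0, 0)
     R1 -= -5/13·R2  ⇒  (0, 1, 0)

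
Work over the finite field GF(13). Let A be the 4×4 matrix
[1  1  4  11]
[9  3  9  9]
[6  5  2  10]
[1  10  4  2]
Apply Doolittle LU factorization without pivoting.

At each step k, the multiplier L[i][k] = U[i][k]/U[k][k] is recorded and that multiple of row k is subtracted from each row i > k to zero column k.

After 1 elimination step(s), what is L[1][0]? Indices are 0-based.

[col 0] pivot 1
  R1 -= 9*R0 → (0, 7, 12, 1)  (L[1][0] := 9)
  R2 -= 6*R0 → (0, 12, 4, 9)  (L[2][0] := 6)
  R3 -= 1*R0 → (0, 9, 0, 4)  (L[3][0] := 1)

L[1][0] = 9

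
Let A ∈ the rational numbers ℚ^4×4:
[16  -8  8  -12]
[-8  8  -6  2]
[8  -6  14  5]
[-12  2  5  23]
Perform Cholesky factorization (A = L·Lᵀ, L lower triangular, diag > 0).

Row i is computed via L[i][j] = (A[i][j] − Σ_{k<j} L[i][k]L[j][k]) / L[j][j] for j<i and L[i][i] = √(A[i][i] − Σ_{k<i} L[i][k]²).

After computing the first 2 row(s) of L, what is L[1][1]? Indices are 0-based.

Step 1: L[0][0] = √(16) = 4.
  L[1][0] = (-8) / L[0][0] = -2.
Step 2: L[1][1] = √(4) = 2.

L[1][1] = 2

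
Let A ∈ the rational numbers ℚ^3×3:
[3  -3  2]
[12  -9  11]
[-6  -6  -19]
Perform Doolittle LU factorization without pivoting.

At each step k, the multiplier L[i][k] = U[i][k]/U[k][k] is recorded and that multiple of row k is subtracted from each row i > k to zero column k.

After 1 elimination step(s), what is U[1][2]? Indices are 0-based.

[col 0] pivot 3
  R1 -= 4*R0 → (0, 3, 3)  (L[1][0] := 4)
  R2 -= -2*R0 → (0, -12, -15)  (L[2][0] := -2)

U[1][2] = 3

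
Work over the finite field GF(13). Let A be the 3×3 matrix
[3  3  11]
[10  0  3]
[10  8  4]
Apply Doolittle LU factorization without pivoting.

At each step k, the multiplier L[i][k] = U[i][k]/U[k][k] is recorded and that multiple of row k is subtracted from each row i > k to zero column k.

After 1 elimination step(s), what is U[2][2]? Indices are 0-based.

U[2][2] = 2

k=0: U[0][0]=3
  eliminate (1,0): mult=12, new row 1: (0, 3, 1); set L[1][0]=12
  eliminate (2,0): mult=12, new row 2: (0, 11, 2); set L[2][0]=12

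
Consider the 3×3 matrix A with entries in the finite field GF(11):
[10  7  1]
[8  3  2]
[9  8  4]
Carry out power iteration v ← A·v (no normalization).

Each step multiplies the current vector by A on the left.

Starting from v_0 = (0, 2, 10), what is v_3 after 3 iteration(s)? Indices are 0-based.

v_0 = (0, 2, 10).
v_1 = A·v_0 = (2, 4, 1).
v_2 = A·v_1 = (5, 8, 10).
v_3 = A·v_2 = (6, 7, 6).

v_3 = (6, 7, 6)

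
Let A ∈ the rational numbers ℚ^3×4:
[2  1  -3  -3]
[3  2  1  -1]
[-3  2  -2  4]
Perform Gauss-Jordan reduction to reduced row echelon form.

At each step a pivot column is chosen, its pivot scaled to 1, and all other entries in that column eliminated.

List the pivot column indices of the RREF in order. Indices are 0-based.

pivot columns: 0, 1, 2

step 1: normalize row 0 (÷2) = (1, 1/2, -3/2, -3/2)
  row 1: subtract 3×row0 = (0, 1/2, 11/2, 7/2)
  row 2: subtract -3×row0 = (0, 7/2, -13/2, -1/2)
step 2: normalize row 1 (÷1/2) = (0, 1, 11, 7)
  row 0: subtract 1/2×row1 = (1, 0, -7, -5)
  row 2: subtract 7/2×row1 = (0, 0, -45, -25)
step 3: normalize row 2 (÷-45) = (0, 0, 1, 5/9)
  row 0: subtract -7×row2 = (1, 0, 0, -10/9)
  row 1: subtract 11×row2 = (0, 1, 0, 8/9)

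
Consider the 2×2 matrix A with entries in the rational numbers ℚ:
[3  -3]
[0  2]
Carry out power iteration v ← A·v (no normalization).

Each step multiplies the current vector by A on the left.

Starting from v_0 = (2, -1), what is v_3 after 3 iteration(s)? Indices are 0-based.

v_0 = (2, -1).
v_1 = A·v_0 = (9, -2).
v_2 = A·v_1 = (33, -4).
v_3 = A·v_2 = (111, -8).

v_3 = (111, -8)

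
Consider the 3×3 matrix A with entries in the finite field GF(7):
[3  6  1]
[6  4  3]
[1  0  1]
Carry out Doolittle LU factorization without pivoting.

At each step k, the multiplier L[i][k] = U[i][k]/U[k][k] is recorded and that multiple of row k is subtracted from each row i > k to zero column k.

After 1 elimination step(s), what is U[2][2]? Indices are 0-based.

U[2][2] = 3

Step 1: pivot at (0,0) is 3.
  row1 ← row1 − (2)·row0  ⇒  L[1][0]=2, U row1=(0, 6, 1)
  row2 ← row2 − (5)·row0  ⇒  L[2][0]=5, U row2=(0, 5, 3)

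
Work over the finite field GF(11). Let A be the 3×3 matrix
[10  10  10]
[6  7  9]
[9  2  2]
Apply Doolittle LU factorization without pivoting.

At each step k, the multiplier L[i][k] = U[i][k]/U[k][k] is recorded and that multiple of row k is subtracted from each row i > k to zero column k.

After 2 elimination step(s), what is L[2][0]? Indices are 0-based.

Step 1: pivot at (0,0) is 10.
  row1 ← row1 − (5)·row0  ⇒  L[1][0]=5, U row1=(0, 1, 3)
  row2 ← row2 − (2)·row0  ⇒  L[2][0]=2, U row2=(0, 4, 4)
Step 2: pivot at (1,1) is 1.
  row2 ← row2 − (4)·row1  ⇒  L[2][1]=4, U row2=(0, 0, 3)

L[2][0] = 2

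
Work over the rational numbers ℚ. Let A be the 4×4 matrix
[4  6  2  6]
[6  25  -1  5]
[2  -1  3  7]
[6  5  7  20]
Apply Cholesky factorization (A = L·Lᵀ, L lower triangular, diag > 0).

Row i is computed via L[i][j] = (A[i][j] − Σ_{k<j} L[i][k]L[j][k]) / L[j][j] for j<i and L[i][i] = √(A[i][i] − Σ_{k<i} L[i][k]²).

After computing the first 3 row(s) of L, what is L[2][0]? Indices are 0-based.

L[2][0] = 1

Step 1: L[0][0] = √(4) = 2.
  L[1][0] = (6) / L[0][0] = 3.
Step 2: L[1][1] = √(16) = 4.
  L[2][0] = (2) / L[0][0] = 1.
  L[2][1] = (-4) / L[1][1] = -1.
Step 3: L[2][2] = √(1) = 1.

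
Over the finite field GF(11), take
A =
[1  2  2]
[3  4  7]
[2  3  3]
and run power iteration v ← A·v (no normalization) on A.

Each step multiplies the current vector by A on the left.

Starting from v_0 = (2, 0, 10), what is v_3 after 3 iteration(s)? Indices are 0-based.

v_3 = (6, 1, 9)

v_0 = (2, 0, 10).
v_1 = A·v_0 = (0, 10, 1).
v_2 = A·v_1 = (0, 3, 0).
v_3 = A·v_2 = (6, 1, 9).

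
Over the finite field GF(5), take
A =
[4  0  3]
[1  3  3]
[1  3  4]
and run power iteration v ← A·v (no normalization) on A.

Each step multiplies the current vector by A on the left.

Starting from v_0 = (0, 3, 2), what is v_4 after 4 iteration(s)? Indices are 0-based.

v_0 = (0, 3, 2).
v_1 = A·v_0 = (1, 0, 2).
v_2 = A·v_1 = (0, 2, 4).
v_3 = A·v_2 = (2, 3, 2).
v_4 = A·v_3 = (4, 2, 4).

v_4 = (4, 2, 4)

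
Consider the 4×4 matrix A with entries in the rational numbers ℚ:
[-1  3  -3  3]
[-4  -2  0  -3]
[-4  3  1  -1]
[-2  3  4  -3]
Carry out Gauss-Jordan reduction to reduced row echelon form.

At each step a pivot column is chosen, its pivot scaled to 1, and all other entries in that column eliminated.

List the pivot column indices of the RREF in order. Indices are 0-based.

pivot columns: 0, 1, 2, 3

pivot(0,0)=-1: scale R0 → (1, -3, 3, -3)
  clear (1,0): R1 −= (-4)R0 → (0, -14, 12, -15)
  clear (2,0): R2 −= (-4)R0 → (0, -9, 13, -13)
  clear (3,0): R3 −= (-2)R0 → (0, -3, 10, -9)
pivot(1,1)=-14: scale R1 → (0, 1, -6/7, 15/14)
  clear (0,1): R0 −= (-3)R1 → (1, 0, 3/7, 3/14)
  clear (2,1): R2 −= (-9)R1 → (0, 0, 37/7, -47/14)
  clear (3,1): R3 −= (-3)R1 → (0, 0, 52/7, -81/14)
pivot(2,2)=37/7: scale R2 → (0, 0, 1, -47/74)
  clear (0,2): R0 −= (3/7)R2 → (1, 0, 0, 18/37)
  clear (1,2): R1 −= (-6/7)R2 → (0, 1, 0, 39/74)
  clear (3,2): R3 −= (52/7)R2 → (0, 0, 0, -79/74)
pivot(3,3)=-79/74: scale R3 → (0, 0, 0, 1)
  clear (0,3): R0 −= (18/37)R3 → (1, 0, 0, 0)
  clear (1,3): R1 −= (39/74)R3 → (0, 1, 0, 0)
  clear (2,3): R2 −= (-47/74)R3 → (0, 0, 1, 0)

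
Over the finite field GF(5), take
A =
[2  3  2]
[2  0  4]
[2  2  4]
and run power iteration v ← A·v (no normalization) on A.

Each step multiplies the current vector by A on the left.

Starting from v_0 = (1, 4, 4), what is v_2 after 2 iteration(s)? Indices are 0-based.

v_2 = (0, 3, 4)

v_0 = (1, 4, 4).
v_1 = A·v_0 = (2, 3, 1).
v_2 = A·v_1 = (0, 3, 4).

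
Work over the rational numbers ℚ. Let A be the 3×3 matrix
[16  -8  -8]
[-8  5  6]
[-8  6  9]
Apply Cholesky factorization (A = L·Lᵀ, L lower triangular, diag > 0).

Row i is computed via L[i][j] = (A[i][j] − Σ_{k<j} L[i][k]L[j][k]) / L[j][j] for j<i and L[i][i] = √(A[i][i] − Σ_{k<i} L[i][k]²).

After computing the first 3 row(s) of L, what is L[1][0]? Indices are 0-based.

Step 1: L[0][0] = √(16) = 4.
  L[1][0] = (-8) / L[0][0] = -2.
Step 2: L[1][1] = √(1) = 1.
  L[2][0] = (-8) / L[0][0] = -2.
  L[2][1] = (2) / L[1][1] = 2.
Step 3: L[2][2] = √(1) = 1.

L[1][0] = -2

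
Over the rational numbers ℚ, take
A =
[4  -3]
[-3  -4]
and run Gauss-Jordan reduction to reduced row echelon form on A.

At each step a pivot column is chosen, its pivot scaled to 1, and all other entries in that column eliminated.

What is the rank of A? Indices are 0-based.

[1] R0 /= 4  ⇒  (1, -3/4)
     R1 -= -3·R0  ⇒  (0, -25/4)
[2] R1 /= -25/4  ⇒  (0, 1)
     R0 -= -3/4·R1  ⇒  (1, 0)

rank = 2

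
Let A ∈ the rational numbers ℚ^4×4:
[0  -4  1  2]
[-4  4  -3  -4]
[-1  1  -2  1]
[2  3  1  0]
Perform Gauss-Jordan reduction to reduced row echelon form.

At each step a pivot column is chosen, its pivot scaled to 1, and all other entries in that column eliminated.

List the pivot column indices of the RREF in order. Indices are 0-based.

[1] R0 <-> R1
[1] R0 /= -4  ⇒  (1, -1, 3/4, 1)
     R2 -= -1·R0  ⇒  (0, 0, -5/4, 2)
     R3 -= 2·R0  ⇒  (0, 5, -1/2, -2)
[2] R1 /= -4  ⇒  (0, 1, -1/4, -1/2)
     R0 -= -1·R1  ⇒  (1, 0, 1/2, 1/2)
     R3 -= 5·R1  ⇒  (0, 0, 3/4, 1/2)
[3] R2 /= -5/4  ⇒  (0, 0, 1, -8/5)
     R0 -= 1/2·R2  ⇒  (1, 0, 0, 13/10)
     R1 -= -1/4·R2  ⇒  (0, 1, 0, -9/10)
     R3 -= 3/4·R2  ⇒  (0, 0, 0, 17/10)
[4] R3 /= 17/10  ⇒  (0, 0, 0, 1)
     R0 -= 13/10·R3  ⇒  (1, 0, 0, 0)
     R1 -= -9/10·R3  ⇒  (0, 1, 0, 0)
     R2 -= -8/5·R3  ⇒  (0, 0, 1, 0)

pivot columns: 0, 1, 2, 3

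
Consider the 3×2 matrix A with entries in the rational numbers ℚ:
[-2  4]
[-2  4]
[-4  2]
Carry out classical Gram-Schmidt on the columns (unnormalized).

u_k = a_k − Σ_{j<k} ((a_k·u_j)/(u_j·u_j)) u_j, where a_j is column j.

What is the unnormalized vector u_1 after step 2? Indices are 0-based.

Step 1: u_0 = a_0 = (-2, -2, -4).
Step 2: u_1 = a_1 − (-1)·u_0 = (2, 2, -2).

u_1 = (2, 2, -2)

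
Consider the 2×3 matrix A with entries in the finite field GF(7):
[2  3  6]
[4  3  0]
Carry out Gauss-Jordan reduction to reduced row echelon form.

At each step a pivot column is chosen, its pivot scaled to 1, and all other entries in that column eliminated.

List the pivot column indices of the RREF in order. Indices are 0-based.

pivot columns: 0, 1

[1] R0 /= 2  ⇒  (1, 5, 3)
     R1 -= 4·R0  ⇒  (0, 4, 2)
[2] R1 /= 4  ⇒  (0, 1, 4)
     R0 -= 5·R1  ⇒  (1, 0, 4)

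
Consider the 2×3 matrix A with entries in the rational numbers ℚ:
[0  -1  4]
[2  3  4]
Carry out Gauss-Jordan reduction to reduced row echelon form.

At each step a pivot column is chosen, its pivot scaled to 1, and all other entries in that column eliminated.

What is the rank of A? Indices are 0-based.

[1] R0 <-> R1
[1] R0 /= 2  ⇒  (1, 3/2, 2)
[2] R1 /= -1  ⇒  (0, 1, -4)
     R0 -= 3/2·R1  ⇒  (1, 0, 8)

rank = 2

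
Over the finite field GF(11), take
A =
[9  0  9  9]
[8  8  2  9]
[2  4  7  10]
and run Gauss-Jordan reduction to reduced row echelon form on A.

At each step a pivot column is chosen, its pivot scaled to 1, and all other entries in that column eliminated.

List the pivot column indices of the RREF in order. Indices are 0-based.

pivot columns: 0, 1, 2

pivot(0,0)=9: scale R0 → (1, 0, 1, 1)
  clear (1,0): R1 −= (8)R0 → (0, 8, 5, 1)
  clear (2,0): R2 −= (2)R0 → (0, 4, 5, 8)
pivot(1,1)=8: scale R1 → (0, 1, 2, 7)
  clear (2,1): R2 −= (4)R1 → (0, 0, 8, 2)
pivot(2,2)=8: scale R2 → (0, 0, 1, 3)
  clear (0,2): R0 −= (1)R2 → (1, 0, 0, 9)
  clear (1,2): R1 −= (2)R2 → (0, 1, 0, 1)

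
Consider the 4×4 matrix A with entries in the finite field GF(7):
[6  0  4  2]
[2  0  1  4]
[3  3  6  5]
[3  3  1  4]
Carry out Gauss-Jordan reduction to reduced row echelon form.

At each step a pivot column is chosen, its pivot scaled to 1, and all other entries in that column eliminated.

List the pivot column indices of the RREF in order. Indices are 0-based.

pivot columns: 0, 1, 2, 3

pivot(0,0)=6: scale R0 → (1, 0, 3, 5)
  clear (1,0): R1 −= (2)R0 → (0, 0, 2, 1)
  clear (2,0): R2 −= (3)R0 → (0, 3, 4, 4)
  clear (3,0): R3 −= (3)R0 → (0, 3, 6, 3)
pivot(1,1): swap R1↔R2
pivot(1,1)=3: scale R1 → (0, 1, 6, 6)
  clear (3,1): R3 −= (3)R1 → (0, 0, 2, 6)
pivot(2,2)=2: scale R2 → (0, 0, 1, 4)
  clear (0,2): R0 −= (3)R2 → (1, 0, 0, 0)
  clear (1,2): R1 −= (6)R2 → (0, 1, 0, 3)
  clear (3,2): R3 −= (2)R2 → (0, 0, 0, 5)
pivot(3,3)=5: scale R3 → (0, 0, 0, 1)
  clear (1,3): R1 −= (3)R3 → (0, 1, 0, 0)
  clear (2,3): R2 −= (4)R3 → (0, 0, 1, 0)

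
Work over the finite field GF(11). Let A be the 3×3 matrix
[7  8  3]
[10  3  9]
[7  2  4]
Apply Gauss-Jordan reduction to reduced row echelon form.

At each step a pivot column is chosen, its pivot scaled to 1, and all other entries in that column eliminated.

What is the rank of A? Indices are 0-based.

[1] R0 /= 7  ⇒  (1, 9, 2)
     R1 -= 10·R0  ⇒  (0, 1, 0)
     R2 -= 7·R0  ⇒  (0, 5, 1)
[2] R1 /= 1  ⇒  (0, 1, 0)
     R0 -= 9·R1  ⇒  (1, 0, 2)
     R2 -= 5·R1  ⇒  (0, 0, 1)
[3] R2 /= 1  ⇒  (0, 0, 1)
     R0 -= 2·R2  ⇒  (1, 0, 0)

rank = 3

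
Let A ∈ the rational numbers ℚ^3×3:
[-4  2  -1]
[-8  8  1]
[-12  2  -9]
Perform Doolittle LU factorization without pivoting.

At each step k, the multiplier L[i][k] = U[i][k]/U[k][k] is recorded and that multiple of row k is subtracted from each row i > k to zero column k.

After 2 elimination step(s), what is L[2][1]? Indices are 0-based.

L[2][1] = -1

Step 1: pivot at (0,0) is -4.
  row1 ← row1 − (2)·row0  ⇒  L[1][0]=2, U row1=(0, 4, 3)
  row2 ← row2 − (3)·row0  ⇒  L[2][0]=3, U row2=(0, -4, -6)
Step 2: pivot at (1,1) is 4.
  row2 ← row2 − (-1)·row1  ⇒  L[2][1]=-1, U row2=(0, 0, -3)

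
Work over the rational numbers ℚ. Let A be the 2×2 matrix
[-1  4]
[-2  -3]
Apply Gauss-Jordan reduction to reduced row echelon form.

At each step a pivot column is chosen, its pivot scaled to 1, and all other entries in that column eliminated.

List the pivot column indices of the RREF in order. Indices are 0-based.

pivot columns: 0, 1

step 1: normalize row 0 (÷-1) = (1, -4)
  row 1: subtract -2×row0 = (0, -11)
step 2: normalize row 1 (÷-11) = (0, 1)
  row 0: subtract -4×row1 = (1, 0)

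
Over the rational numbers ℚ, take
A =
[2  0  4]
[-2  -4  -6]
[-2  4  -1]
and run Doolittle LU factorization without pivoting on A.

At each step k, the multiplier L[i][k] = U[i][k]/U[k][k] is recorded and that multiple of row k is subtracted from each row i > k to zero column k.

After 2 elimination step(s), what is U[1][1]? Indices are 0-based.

Step 1: pivot at (0,0) is 2.
  row1 ← row1 − (-1)·row0  ⇒  L[1][0]=-1, U row1=(0, -4, -2)
  row2 ← row2 − (-1)·row0  ⇒  L[2][0]=-1, U row2=(0, 4, 3)
Step 2: pivot at (1,1) is -4.
  row2 ← row2 − (-1)·row1  ⇒  L[2][1]=-1, U row2=(0, 0, 1)

U[1][1] = -4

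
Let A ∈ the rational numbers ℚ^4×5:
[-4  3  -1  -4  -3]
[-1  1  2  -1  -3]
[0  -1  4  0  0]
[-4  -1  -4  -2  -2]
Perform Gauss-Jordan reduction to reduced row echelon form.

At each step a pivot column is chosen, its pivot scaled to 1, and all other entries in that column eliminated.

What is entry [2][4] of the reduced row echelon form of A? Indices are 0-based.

M[2][4] = -9/13

pivot(0,0)=-4: scale R0 → (1, -3/4, 1/4, 1, 3/4)
  clear (1,0): R1 −= (-1)R0 → (0, 1/4, 9/4, 0, -9/4)
  clear (3,0): R3 −= (-4)R0 → (0, -4, -3, 2, 1)
pivot(1,1)=1/4: scale R1 → (0, 1, 9, 0, -9)
  clear (0,1): R0 −= (-3/4)R1 → (1, 0, 7, 1, -6)
  clear (2,1): R2 −= (-1)R1 → (0, 0, 13, 0, -9)
  clear (3,1): R3 −= (-4)R1 → (0, 0, 33, 2, -35)
pivot(2,2)=13: scale R2 → (0, 0, 1, 0, -9/13)
  clear (0,2): R0 −= (7)R2 → (1, 0, 0, 1, -15/13)
  clear (1,2): R1 −= (9)R2 → (0, 1, 0, 0, -36/13)
  clear (3,2): R3 −= (33)R2 → (0, 0, 0, 2, -158/13)
pivot(3,3)=2: scale R3 → (0, 0, 0, 1, -79/13)
  clear (0,3): R0 −= (1)R3 → (1, 0, 0, 0, 64/13)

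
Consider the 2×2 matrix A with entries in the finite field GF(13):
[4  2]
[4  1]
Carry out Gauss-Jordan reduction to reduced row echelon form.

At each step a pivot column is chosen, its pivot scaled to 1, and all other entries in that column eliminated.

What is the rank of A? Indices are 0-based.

[1] R0 /= 4  ⇒  (1, 7)
     R1 -= 4·R0  ⇒  (0, 12)
[2] R1 /= 12  ⇒  (0, 1)
     R0 -= 7·R1  ⇒  (1, 0)

rank = 2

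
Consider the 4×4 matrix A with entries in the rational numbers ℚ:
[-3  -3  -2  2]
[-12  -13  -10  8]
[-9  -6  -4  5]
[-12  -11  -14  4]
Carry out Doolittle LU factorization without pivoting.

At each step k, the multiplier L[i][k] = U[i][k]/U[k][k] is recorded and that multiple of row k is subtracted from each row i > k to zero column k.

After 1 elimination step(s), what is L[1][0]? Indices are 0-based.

L[1][0] = 4

Step 1: pivot at (0,0) is -3.
  row1 ← row1 − (4)·row0  ⇒  L[1][0]=4, U row1=(0, -1, -2, 0)
  row2 ← row2 − (3)·row0  ⇒  L[2][0]=3, U row2=(0, 3, 2, -1)
  row3 ← row3 − (4)·row0  ⇒  L[3][0]=4, U row3=(0, 1, -6, -4)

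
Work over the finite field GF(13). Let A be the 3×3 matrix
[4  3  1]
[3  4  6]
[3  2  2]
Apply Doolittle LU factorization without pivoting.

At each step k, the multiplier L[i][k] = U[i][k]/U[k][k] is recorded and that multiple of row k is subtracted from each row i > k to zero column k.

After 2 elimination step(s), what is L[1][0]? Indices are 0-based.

L[1][0] = 4

Step 1: pivot at (0,0) is 4.
  row1 ← row1 − (4)·row0  ⇒  L[1][0]=4, U row1=(0, 5, 2)
  row2 ← row2 − (4)·row0  ⇒  L[2][0]=4, U row2=(0, 3, 11)
Step 2: pivot at (1,1) is 5.
  row2 ← row2 − (11)·row1  ⇒  L[2][1]=11, U row2=(0, 0, 2)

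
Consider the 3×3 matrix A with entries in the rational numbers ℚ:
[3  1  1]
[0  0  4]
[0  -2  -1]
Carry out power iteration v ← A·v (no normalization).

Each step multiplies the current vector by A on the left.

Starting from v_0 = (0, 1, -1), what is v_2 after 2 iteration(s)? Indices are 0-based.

v_0 = (0, 1, -1).
v_1 = A·v_0 = (0, -4, -1).
v_2 = A·v_1 = (-5, -4, 9).

v_2 = (-5, -4, 9)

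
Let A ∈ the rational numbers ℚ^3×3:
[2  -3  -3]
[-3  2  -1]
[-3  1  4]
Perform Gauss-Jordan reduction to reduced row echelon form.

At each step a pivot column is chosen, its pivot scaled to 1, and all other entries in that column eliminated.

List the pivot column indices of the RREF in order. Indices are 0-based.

pivot columns: 0, 1, 2

[1] R0 /= 2  ⇒  (1, -3/2, -3/2)
     R1 -= -3·R0  ⇒  (0, -5/2, -11/2)
     R2 -= -3·R0  ⇒  (0, -7/2, -1/2)
[2] R1 /= -5/2  ⇒  (0, 1, 11/5)
     R0 -= -3/2·R1  ⇒  (1, 0, 9/5)
     R2 -= -7/2·R1  ⇒  (0, 0, 36/5)
[3] R2 /= 36/5  ⇒  (0, 0, 1)
     R0 -= 9/5·R2  ⇒  (1, 0, 0)
     R1 -= 11/5·R2  ⇒  (0, 1, 0)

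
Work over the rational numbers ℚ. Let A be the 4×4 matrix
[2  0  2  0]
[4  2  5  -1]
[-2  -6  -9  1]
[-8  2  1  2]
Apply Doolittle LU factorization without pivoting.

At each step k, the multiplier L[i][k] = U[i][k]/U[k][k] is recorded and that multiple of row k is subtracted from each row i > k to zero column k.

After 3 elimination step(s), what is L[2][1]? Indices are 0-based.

L[2][1] = -3

k=0: U[0][0]=2
  eliminate (1,0): mult=2, new row 1: (0, 2, 1, -1); set L[1][0]=2
  eliminate (2,0): mult=-1, new row 2: (0, -6, -7, 1); set L[2][0]=-1
  eliminate (3,0): mult=-4, new row 3: (0, 2, 9, 2); set L[3][0]=-4
k=1: U[1][1]=2
  eliminate (2,1): mult=-3, new row 2: (0, 0, -4, -2); set L[2][1]=-3
  eliminate (3,1): mult=1, new row 3: (0, 0, 8, 3); set L[3][1]=1
k=2: U[2][2]=-4
  eliminate (3,2): mult=-2, new row 3: (0, 0, 0, -1); set L[3][2]=-2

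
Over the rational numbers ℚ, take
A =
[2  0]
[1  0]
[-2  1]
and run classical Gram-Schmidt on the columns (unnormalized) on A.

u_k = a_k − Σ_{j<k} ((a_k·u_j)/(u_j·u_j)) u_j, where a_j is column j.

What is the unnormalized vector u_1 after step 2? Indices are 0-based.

u_1 = (4/9, 2/9, 5/9)

Step 1: u_0 = a_0 = (2, 1, -2).
Step 2: u_1 = a_1 − (-2/9)·u_0 = (4/9, 2/9, 5/9).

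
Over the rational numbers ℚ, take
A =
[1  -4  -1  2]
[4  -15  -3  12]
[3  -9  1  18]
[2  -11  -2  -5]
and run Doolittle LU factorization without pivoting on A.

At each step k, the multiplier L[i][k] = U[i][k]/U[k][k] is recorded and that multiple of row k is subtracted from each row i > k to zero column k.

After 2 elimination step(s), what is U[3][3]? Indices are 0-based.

k=0: U[0][0]=1
  eliminate (1,0): mult=4, new row 1: (0, 1, 1, 4); set L[1][0]=4
  eliminate (2,0): mult=3, new row 2: (0, 3, 4, 12); set L[2][0]=3
  eliminate (3,0): mult=2, new row 3: (0, -3, 0, -9); set L[3][0]=2
k=1: U[1][1]=1
  eliminate (2,1): mult=3, new row 2: (0, 0, 1, 0); set L[2][1]=3
  eliminate (3,1): mult=-3, new row 3: (0, 0, 3, 3); set L[3][1]=-3

U[3][3] = 3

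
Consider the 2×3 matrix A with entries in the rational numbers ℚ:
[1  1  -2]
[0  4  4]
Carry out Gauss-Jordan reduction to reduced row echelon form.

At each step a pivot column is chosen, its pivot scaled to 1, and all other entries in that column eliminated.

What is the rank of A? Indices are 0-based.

step 1: normalize row 0 (÷1) = (1, 1, -2)
step 2: normalize row 1 (÷4) = (0, 1, 1)
  row 0: subtract 1×row1 = (1, 0, -3)

rank = 2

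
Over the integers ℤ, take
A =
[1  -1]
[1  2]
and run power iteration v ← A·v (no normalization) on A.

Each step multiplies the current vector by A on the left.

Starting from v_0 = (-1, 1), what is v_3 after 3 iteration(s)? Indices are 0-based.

v_0 = (-1, 1).
v_1 = A·v_0 = (-2, 1).
v_2 = A·v_1 = (-3, 0).
v_3 = A·v_2 = (-3, -3).

v_3 = (-3, -3)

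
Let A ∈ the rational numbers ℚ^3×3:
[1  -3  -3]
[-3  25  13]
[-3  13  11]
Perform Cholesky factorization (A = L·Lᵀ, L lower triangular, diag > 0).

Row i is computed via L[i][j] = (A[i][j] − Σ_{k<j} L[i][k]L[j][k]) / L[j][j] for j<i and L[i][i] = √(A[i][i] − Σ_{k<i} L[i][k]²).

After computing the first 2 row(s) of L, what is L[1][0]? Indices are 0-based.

Step 1: L[0][0] = √(1) = 1.
  L[1][0] = (-3) / L[0][0] = -3.
Step 2: L[1][1] = √(16) = 4.

L[1][0] = -3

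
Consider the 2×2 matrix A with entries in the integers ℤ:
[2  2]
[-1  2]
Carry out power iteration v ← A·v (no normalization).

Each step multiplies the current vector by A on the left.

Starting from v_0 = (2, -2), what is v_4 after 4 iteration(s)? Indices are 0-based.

v_0 = (2, -2).
v_1 = A·v_0 = (0, -6).
v_2 = A·v_1 = (-12, -12).
v_3 = A·v_2 = (-48, -12).
v_4 = A·v_3 = (-120, 24).

v_4 = (-120, 24)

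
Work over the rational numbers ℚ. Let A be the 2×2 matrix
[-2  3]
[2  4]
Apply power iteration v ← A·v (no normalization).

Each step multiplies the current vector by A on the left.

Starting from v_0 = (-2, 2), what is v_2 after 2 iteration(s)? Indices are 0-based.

v_2 = (-8, 36)

v_0 = (-2, 2).
v_1 = A·v_0 = (10, 4).
v_2 = A·v_1 = (-8, 36).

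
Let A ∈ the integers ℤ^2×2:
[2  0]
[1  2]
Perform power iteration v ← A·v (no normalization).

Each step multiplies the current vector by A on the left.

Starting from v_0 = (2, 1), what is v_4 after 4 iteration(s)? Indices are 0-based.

v_4 = (32, 80)

v_0 = (2, 1).
v_1 = A·v_0 = (4, 4).
v_2 = A·v_1 = (8, 12).
v_3 = A·v_2 = (16, 32).
v_4 = A·v_3 = (32, 80).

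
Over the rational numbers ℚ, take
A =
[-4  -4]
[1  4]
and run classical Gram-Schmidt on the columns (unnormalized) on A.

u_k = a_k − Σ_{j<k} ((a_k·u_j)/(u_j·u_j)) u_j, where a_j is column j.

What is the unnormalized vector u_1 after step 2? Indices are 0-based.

Step 1: u_0 = a_0 = (-4, 1).
Step 2: u_1 = a_1 − (20/17)·u_0 = (12/17, 48/17).

u_1 = (12/17, 48/17)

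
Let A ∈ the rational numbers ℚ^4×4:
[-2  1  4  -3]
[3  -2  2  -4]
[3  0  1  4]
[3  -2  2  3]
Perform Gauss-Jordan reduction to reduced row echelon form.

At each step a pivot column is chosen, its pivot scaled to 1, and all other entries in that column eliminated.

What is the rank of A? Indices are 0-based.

step 1: normalize row 0 (÷-2) = (1, -1/2, -2, 3/2)
  row 1: subtract 3×row0 = (0, -1/2, 8, -17/2)
  row 2: subtract 3×row0 = (0, 3/2, 7, -1/2)
  row 3: subtract 3×row0 = (0, -1/2, 8, -3/2)
step 2: normalize row 1 (÷-1/2) = (0, 1, -16, 17)
  row 0: subtract -1/2×row1 = (1, 0, -10, 10)
  row 2: subtract 3/2×row1 = (0, 0, 31, -26)
  row 3: subtract -1/2×row1 = (0, 0, 0, 7)
step 3: normalize row 2 (÷31) = (0, 0, 1, -26/31)
  row 0: subtract -10×row2 = (1, 0, 0, 50/31)
  row 1: subtract -16×row2 = (0, 1, 0, 111/31)
step 4: normalize row 3 (÷7) = (0, 0, 0, 1)
  row 0: subtract 50/31×row3 = (1, 0, 0, 0)
  row 1: subtract 111/31×row3 = (0, 1, 0, 0)
  row 2: subtract -26/31×row3 = (0, 0, 1, 0)

rank = 4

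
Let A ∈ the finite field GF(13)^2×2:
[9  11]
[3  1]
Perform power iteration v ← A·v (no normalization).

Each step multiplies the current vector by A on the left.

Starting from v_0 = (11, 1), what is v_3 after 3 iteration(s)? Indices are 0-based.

v_0 = (11, 1).
v_1 = A·v_0 = (6, 8).
v_2 = A·v_1 = (12, 0).
v_3 = A·v_2 = (4, 10).

v_3 = (4, 10)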